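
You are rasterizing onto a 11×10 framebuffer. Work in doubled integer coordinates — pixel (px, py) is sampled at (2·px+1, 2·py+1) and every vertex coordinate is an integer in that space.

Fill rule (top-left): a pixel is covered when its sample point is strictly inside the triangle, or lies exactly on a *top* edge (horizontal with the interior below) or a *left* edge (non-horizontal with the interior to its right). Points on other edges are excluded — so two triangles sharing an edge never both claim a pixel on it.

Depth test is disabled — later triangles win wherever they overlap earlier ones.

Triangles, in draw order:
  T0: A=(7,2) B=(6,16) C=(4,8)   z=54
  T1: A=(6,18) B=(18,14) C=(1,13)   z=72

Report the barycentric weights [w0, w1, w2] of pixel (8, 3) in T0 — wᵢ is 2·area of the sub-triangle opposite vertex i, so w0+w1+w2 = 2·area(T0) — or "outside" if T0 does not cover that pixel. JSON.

T0:
  2·area = 36
  edge (7, 2)→(6, 16): d=(-1,14) right/bottom  bias=-1
  edge (6, 16)→(4, 8): d=(-2,-8) top-left  bias=+0
  edge (4, 8)→(7, 2): d=(3,-6) top-left  bias=+0
    (2,3)@(5, 7): e=[23,10,3] → █
    (3,3)@(7, 7): e=[-5,26,15] → ·
    (2,4)@(5, 9): e=[21,6,9] → █
    (3,4)@(7, 9): e=[-7,22,21] → ·
    (2,5)@(5, 11): e=[19,2,15] → █
    (3,5)@(7, 11): e=[-9,18,27] → ·
    (2,6)@(5, 13): e=[17,-2,21] → ·
  covered (3 px):
    · · · · · · · · · · ·
    · · · · · · · · · · ·
    · · · · · · · · · · ·
    · · █ · · · · · · · ·
    · · █ · · · · · · · ·
    · · █ · · · · · · · ·
    · · · · · · · · · · ·
    · · · · · · · · · · ·
    · · · · · · · · · · ·
    · · · · · · · · · · ·
T1:
  2·area = 80  (B↔C swapped to make it positive)
  edge (6, 18)→(1, 13): d=(-5,-5) top-left  bias=+0
  edge (1, 13)→(18, 14): d=(17,1) right/bottom  bias=-1
  edge (18, 14)→(6, 18): d=(-12,4) right/bottom  bias=-1
    (0,6)@(1, 13): e=[0,0,80] → ·  [on edge]
    (10,6)@(21, 13): e=[100,-20,0] → ·  [on edge]
    (1,7)@(3, 15): e=[0,32,48] → █  [on edge]
    (2,7)@(5, 15): e=[10,30,40] → █
    (3,7)@(7, 15): e=[20,28,32] → █
    (4,7)@(9, 15): e=[30,26,24] → █
    (5,7)@(11, 15): e=[40,24,16] → █
    (6,7)@(13, 15): e=[50,22,8] → █
    (7,7)@(15, 15): e=[60,20,0] → ·  [on edge]
    (1,8)@(3, 17): e=[-10,66,24] → ·
    (2,8)@(5, 17): e=[0,64,16] → █  [on edge]
    (4,8)@(9, 17): e=[20,60,0] → ·  [on edge]
    (1,9)@(3, 19): e=[-20,100,0] → ·  [on edge]
    (3,9)@(7, 19): e=[0,96,-16] → ·  [on edge]
  covered (8 px):
    · · · · · · · · · · ·
    · · · · · · · · · · ·
    · · · · · · · · · · ·
    · · · · · · · · · · ·
    · · · · · · · · · · ·
    · · · · · · · · · · ·
    · · · · · · · · · · ·
    · █ █ █ █ █ █ · · · ·
    · · █ █ · · · · · · ·
    · · · · · · · · · · ·

Final: "outside"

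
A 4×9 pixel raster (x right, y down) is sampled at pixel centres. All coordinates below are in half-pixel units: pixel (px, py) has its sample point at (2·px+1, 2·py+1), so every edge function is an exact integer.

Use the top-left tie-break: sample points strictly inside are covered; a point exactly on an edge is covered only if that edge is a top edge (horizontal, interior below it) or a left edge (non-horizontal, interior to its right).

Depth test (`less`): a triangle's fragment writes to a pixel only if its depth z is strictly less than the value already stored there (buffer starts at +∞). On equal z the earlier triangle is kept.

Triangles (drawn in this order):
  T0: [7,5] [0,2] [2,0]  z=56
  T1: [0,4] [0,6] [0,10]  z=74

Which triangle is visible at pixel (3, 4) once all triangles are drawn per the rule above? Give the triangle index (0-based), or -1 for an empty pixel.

T0:
  2·area = 20
  edge (7, 5)→(0, 2): d=(-7,-3) top-left  bias=+0
  edge (0, 2)→(2, 0): d=(2,-2) top-left  bias=+0
  edge (2, 0)→(7, 5): d=(5,5) right/bottom  bias=-1
    (0,0)@(1, 1): e=[10,0,10] → X  [on edge]
    (1,0)@(3, 1): e=[16,4,0] → .  [on edge]
    (0,1)@(1, 3): e=[-4,4,20] → .
    (1,1)@(3, 3): e=[2,8,10] → X
    (2,1)@(5, 3): e=[8,12,0] → .  [on edge]
    (1,2)@(3, 5): e=[-12,12,20] → .
    (3,2)@(7, 5): e=[0,20,0] → .  [on edge]
  covered (2 px):
    X . . .
    . X . .
    . . . .
    . . . .
    . . . .
    . . . .
    . . . .
    . . . .
    . . . .
T1:
  degenerate (2·area = 0) — covers nothing

Z-buffer (winner per pixel, '.' = empty):
  0 . . .
  . 0 . .
  . . . .
  . . . .
  . . . .
  . . . .
  . . . .
  . . . .
  . . . .

Result: -1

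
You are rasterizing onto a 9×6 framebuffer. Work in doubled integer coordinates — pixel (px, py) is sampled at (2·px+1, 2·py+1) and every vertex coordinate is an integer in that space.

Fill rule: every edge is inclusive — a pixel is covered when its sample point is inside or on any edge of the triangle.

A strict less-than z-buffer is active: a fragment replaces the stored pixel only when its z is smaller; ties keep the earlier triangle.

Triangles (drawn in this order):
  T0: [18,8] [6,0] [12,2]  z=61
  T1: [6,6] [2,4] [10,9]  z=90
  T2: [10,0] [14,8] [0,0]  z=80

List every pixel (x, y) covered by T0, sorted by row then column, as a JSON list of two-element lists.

T0:
  2·area = 24
  edge (18, 8)→(6, 0): d=(-12,-8) inclusive
  edge (6, 0)→(12, 2): d=(6,2) inclusive
  edge (12, 2)→(18, 8): d=(6,6) inclusive
    (4,0)@(9, 1): e=[12,0,12] → #  [on edge]
    (5,0)@(11, 1): e=[28,-4,0] → ·  [on edge]
    (4,1)@(9, 3): e=[-12,12,24] → ·
    (5,1)@(11, 3): e=[4,8,12] → #
    (6,1)@(13, 3): e=[20,4,0] → #  [on edge]
    (7,1)@(15, 3): e=[36,0,-12] → ·  [on edge]
    (5,2)@(11, 5): e=[-20,20,24] → ·
    (6,2)@(13, 5): e=[-4,16,12] → ·
    (7,2)@(15, 5): e=[12,12,0] → #  [on edge]
    (8,2)@(17, 5): e=[28,8,-12] → ·
    (7,3)@(15, 7): e=[-12,24,12] → ·
    (8,3)@(17, 7): e=[4,20,0] → #  [on edge]
  covered (5 px):
    · · · · # · · · ·
    · · · · · # # · ·
    · · · · · · · # ·
    · · · · · · · · #
    · · · · · · · · ·
    · · · · · · · · ·
T1:
  2·area = 4  (B↔C swapped to make it positive)
  edge (6, 6)→(10, 9): d=(4,3) inclusive
  edge (10, 9)→(2, 4): d=(-8,-5) inclusive
  edge (2, 4)→(6, 6): d=(4,2) inclusive
    (3,3)@(7, 7): e=[1,1,2] → #
    (4,3)@(9, 7): e=[-5,11,-2] → ·
    (3,4)@(7, 9): e=[9,-15,10] → ·
  covered (1 px):
    · · · · · · · · ·
    · · · · · · · · ·
    · · · · · · · · ·
    · · · # · · · · ·
    · · · · · · · · ·
    · · · · · · · · ·
T2:
  2·area = 80
  edge (10, 0)→(14, 8): d=(4,8) inclusive
  edge (14, 8)→(0, 0): d=(-14,-8) inclusive
  edge (0, 0)→(10, 0): d=(10,0) inclusive
    (1,0)@(3, 1): e=[60,10,10] → #
    (2,0)@(5, 1): e=[44,26,10] → #
    (3,0)@(7, 1): e=[28,42,10] → #
    (4,0)@(9, 1): e=[12,58,10] → #
    (5,0)@(11, 1): e=[-4,74,10] → ·
    (1,1)@(3, 3): e=[68,-18,30] → ·
    (2,1)@(5, 3): e=[52,-2,30] → ·
    (3,1)@(7, 3): e=[36,14,30] → #
    (5,1)@(11, 3): e=[4,46,30] → #
    (6,1)@(13, 3): e=[-12,62,30] → ·
    (3,2)@(7, 5): e=[44,-14,50] → ·
    (4,2)@(9, 5): e=[28,2,50] → #
  covered (10 px):
    · # # # # · · · ·
    · · · # # # · · ·
    · · · · # # · · ·
    · · · · · · # · ·
    · · · · · · · · ·
    · · · · · · · · ·

Answer: [[4,0],[5,1],[6,1],[7,2],[8,3]]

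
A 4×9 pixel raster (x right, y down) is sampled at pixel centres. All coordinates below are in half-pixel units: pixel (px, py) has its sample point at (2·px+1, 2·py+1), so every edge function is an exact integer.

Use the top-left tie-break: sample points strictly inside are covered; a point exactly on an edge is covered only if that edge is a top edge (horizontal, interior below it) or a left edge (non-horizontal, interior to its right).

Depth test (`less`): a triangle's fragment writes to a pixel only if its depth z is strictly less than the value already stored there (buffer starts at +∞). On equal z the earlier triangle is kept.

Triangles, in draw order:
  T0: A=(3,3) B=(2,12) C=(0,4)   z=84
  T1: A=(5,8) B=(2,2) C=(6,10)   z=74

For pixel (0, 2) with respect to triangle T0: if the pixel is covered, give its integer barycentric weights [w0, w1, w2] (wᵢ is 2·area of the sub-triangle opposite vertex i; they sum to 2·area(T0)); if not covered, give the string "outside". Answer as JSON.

T0:
  2·area = 26
  edge (3, 3)→(2, 12): d=(-1,9) right/bottom  bias=-1
  edge (2, 12)→(0, 4): d=(-2,-8) top-left  bias=+0
  edge (0, 4)→(3, 3): d=(3,-1) top-left  bias=+0
    (1,1)@(3, 3): e=[0,26,0] → ·  [on edge]
    (0,2)@(1, 5): e=[16,6,4] → #
    (1,2)@(3, 5): e=[-2,22,6] → ·
    (0,3)@(1, 7): e=[14,2,10] → #
    (1,3)@(3, 7): e=[-4,18,12] → ·
    (0,4)@(1, 9): e=[12,-2,16] → ·
  covered (2 px):
    · · · ·
    · · · ·
    # · · ·
    # · · ·
    · · · ·
    · · · ·
    · · · ·
    · · · ·
    · · · ·
T1:
  degenerate (2·area = 0) — covers nothing

Answer: [6,4,16]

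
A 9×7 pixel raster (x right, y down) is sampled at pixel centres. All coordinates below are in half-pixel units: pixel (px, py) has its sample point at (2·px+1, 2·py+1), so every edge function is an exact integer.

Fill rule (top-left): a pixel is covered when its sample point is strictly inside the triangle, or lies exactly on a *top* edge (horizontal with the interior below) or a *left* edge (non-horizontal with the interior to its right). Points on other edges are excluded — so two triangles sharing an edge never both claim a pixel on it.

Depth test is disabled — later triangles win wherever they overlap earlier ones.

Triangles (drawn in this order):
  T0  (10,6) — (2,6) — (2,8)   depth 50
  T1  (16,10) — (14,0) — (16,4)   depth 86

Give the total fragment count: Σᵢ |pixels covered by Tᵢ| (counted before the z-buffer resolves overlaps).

T0:
  2·area = 16  (B↔C swapped to make it positive)
  edge (10, 6)→(2, 8): d=(-8,2) right/bottom  bias=-1
  edge (2, 8)→(2, 6): d=(0,-2) top-left  bias=+0
  edge (2, 6)→(10, 6): d=(8,0) top-left  bias=+0
    (1,3)@(3, 7): e=[6,2,8] → #
    (2,3)@(5, 7): e=[2,6,8] → #
    (3,3)@(7, 7): e=[-2,10,8] → ·
    (1,4)@(3, 9): e=[-10,2,24] → ·
    (2,4)@(5, 9): e=[-14,6,24] → ·
  covered (2 px):
    · · · · · · · · ·
    · · · · · · · · ·
    · · · · · · · · ·
    · # # · · · · · ·
    · · · · · · · · ·
    · · · · · · · · ·
    · · · · · · · · ·
T1:
  2·area = 12
  edge (16, 10)→(14, 0): d=(-2,-10) top-left  bias=+0
  edge (14, 0)→(16, 4): d=(2,4) right/bottom  bias=-1
  edge (16, 4)→(16, 10): d=(0,6) right/bottom  bias=-1
    (7,1)@(15, 3): e=[4,2,6] → #
    (8,1)@(17, 3): e=[24,-6,-6] → ·
    (7,2)@(15, 5): e=[0,6,6] → #  [on edge]
    (8,2)@(17, 5): e=[20,-2,-6] → ·
    (7,3)@(15, 7): e=[-4,10,6] → ·
  covered (2 px):
    · · · · · · · · ·
    · · · · · · · # ·
    · · · · · · · # ·
    · · · · · · · · ·
    · · · · · · · · ·
    · · · · · · · · ·
    · · · · · · · · ·

Final: 4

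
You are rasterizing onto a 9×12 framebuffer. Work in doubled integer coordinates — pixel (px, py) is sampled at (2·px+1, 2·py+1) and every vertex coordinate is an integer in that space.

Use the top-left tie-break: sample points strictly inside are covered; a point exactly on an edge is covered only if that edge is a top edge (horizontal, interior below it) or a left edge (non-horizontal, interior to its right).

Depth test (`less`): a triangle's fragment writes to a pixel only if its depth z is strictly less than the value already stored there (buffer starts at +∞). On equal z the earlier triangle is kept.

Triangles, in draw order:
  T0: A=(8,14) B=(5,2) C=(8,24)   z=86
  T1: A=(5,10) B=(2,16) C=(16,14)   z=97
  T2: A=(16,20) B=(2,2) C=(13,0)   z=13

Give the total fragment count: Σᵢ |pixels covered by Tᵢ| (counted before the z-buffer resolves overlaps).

T0:
  2·area = 30  (B↔C swapped to make it positive)
  edge (8, 14)→(8, 24): d=(0,10) right/bottom  bias=-1
  edge (8, 24)→(5, 2): d=(-3,-22) top-left  bias=+0
  edge (5, 2)→(8, 14): d=(3,12) right/bottom  bias=-1
    (3,5)@(7, 11): e=[10,17,3] → #
    (4,5)@(9, 11): e=[-10,61,-21] → ·
    (3,6)@(7, 13): e=[10,11,9] → #
    (4,6)@(9, 13): e=[-10,55,-15] → ·
    (3,7)@(7, 15): e=[10,5,15] → #
    (4,7)@(9, 15): e=[-10,49,-9] → ·
    (3,8)@(7, 17): e=[10,-1,21] → ·
  covered (3 px):
    · · · · · · · · ·
    · · · · · · · · ·
    · · · · · · · · ·
    · · · · · · · · ·
    · · · · · · · · ·
    · · · # · · · · ·
    · · · # · · · · ·
    · · · # · · · · ·
    · · · · · · · · ·
    · · · · · · · · ·
    · · · · · · · · ·
    · · · · · · · · ·
T1:
  2·area = 78  (B↔C swapped to make it positive)
  edge (5, 10)→(16, 14): d=(11,4) right/bottom  bias=-1
  edge (16, 14)→(2, 16): d=(-14,2) right/bottom  bias=-1
  edge (2, 16)→(5, 10): d=(3,-6) top-left  bias=+0
    (2,5)@(5, 11): e=[11,64,3] → #
    (3,5)@(7, 11): e=[3,60,15] → #
    (4,5)@(9, 11): e=[-5,56,27] → ·
    (2,6)@(5, 13): e=[33,36,9] → #
    (4,6)@(9, 13): e=[17,28,33] → #
    (5,6)@(11, 13): e=[9,24,45] → #
    (6,6)@(13, 13): e=[1,20,57] → #
    (7,6)@(15, 13): e=[-7,16,69] → ·
    (1,7)@(3, 15): e=[63,12,3] → #
    (4,7)@(9, 15): e=[39,0,39] → ·  [on edge]
    (5,7)@(11, 15): e=[31,-4,51] → ·
    (6,7)@(13, 15): e=[23,-8,63] → ·
  covered (10 px):
    · · · · · · · · ·
    · · · · · · · · ·
    · · · · · · · · ·
    · · · · · · · · ·
    · · · · · · · · ·
    · · # # · · · · ·
    · · # # # # # · ·
    · # # # · · · · ·
    · · · · · · · · ·
    · · · · · · · · ·
    · · · · · · · · ·
    · · · · · · · · ·
T2:
  2·area = 226
  edge (16, 20)→(2, 2): d=(-14,-18) top-left  bias=+0
  edge (2, 2)→(13, 0): d=(11,-2) top-left  bias=+0
  edge (13, 0)→(16, 20): d=(3,20) right/bottom  bias=-1
    (4,0)@(9, 1): e=[140,3,83] → #
    (5,0)@(11, 1): e=[176,7,43] → #
    (6,0)@(13, 1): e=[212,11,3] → #
    (7,0)@(15, 1): e=[248,15,-37] → ·
    (1,1)@(3, 3): e=[4,13,209] → #
    (2,1)@(5, 3): e=[40,17,169] → #
    (3,1)@(7, 3): e=[76,21,129] → #
    (7,1)@(15, 3): e=[220,37,-31] → ·
    (1,2)@(3, 5): e=[-24,35,215] → ·
    (2,2)@(5, 5): e=[12,39,175] → #
    (7,2)@(15, 5): e=[192,59,-25] → ·
    (2,3)@(5, 7): e=[-16,61,181] → ·
    (4,5)@(9, 11): e=[0,113,113] → #  [on edge]
  covered (29 px):
    · · · · # # # · ·
    · # # # # # # · ·
    · · # # # # # · ·
    · · · # # # # · ·
    · · · · # # # · ·
    · · · · # # # · ·
    · · · · · # # · ·
    · · · · · · # # ·
    · · · · · · · # ·
    · · · · · · · · ·
    · · · · · · · · ·
    · · · · · · · · ·

Answer: 42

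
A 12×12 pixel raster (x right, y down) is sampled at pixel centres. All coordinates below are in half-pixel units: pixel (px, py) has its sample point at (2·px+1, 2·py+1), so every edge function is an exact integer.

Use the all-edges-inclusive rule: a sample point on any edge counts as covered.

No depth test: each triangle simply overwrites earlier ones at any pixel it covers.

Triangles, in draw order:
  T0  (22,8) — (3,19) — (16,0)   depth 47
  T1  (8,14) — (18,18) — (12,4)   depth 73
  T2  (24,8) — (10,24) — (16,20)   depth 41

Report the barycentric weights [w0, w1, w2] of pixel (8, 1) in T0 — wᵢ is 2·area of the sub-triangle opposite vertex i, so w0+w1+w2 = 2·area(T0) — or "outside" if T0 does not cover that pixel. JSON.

T0:
  2·area = 218
  edge (22, 8)→(3, 19): d=(-19,11) inclusive
  edge (3, 19)→(16, 0): d=(13,-19) inclusive
  edge (16, 0)→(22, 8): d=(6,8) inclusive
    (7,1)@(15, 3): e=[172,20,26] → #
    (8,1)@(17, 3): e=[150,58,10] → #
    (9,1)@(19, 3): e=[128,96,-6] → ·
    (6,2)@(13, 5): e=[156,8,54] → #
    (9,2)@(19, 5): e=[90,122,6] → #
    (10,2)@(21, 5): e=[68,160,-10] → ·
    (6,3)@(13, 7): e=[118,34,66] → #
    (10,3)@(21, 7): e=[30,186,2] → #
    (11,3)@(23, 7): e=[8,224,-14] → ·
    (5,4)@(11, 9): e=[102,22,94] → #
    (10,4)@(21, 9): e=[-8,212,14] → ·
    (4,5)@(9, 11): e=[86,10,122] → #
    (1,9)@(3, 19): e=[0,0,218] → #  [on edge]
  covered (27 px):
    · · · · · · · · · · · ·
    · · · · · · · # # · · ·
    · · · · · · # # # # · ·
    · · · · · · # # # # # ·
    · · · · · # # # # # · ·
    · · · · # # # # · · · ·
    · · · · # # # · · · · ·
    · · · # # · · · · · · ·
    · · # · · · · · · · · ·
    · # · · · · · · · · · ·
    · · · · · · · · · · · ·
    · · · · · · · · · · · ·
T1:
  2·area = 116  (B↔C swapped to make it positive)
  edge (8, 14)→(12, 4): d=(4,-10) inclusive
  edge (12, 4)→(18, 18): d=(6,14) inclusive
  edge (18, 18)→(8, 14): d=(-10,-4) inclusive
    (5,3)@(11, 7): e=[2,32,82] → #
    (6,3)@(13, 7): e=[22,4,90] → #
    (7,3)@(15, 7): e=[42,-24,98] → ·
    (5,4)@(11, 9): e=[10,44,62] → #
    (7,4)@(15, 9): e=[50,-12,78] → ·
    (5,5)@(11, 11): e=[18,56,42] → #
    (7,5)@(15, 11): e=[58,0,58] → #  [on edge]
    (8,5)@(17, 11): e=[78,-28,66] → ·
    (4,6)@(9, 13): e=[6,96,14] → #
    (8,6)@(17, 13): e=[86,-16,46] → ·
    (4,7)@(9, 15): e=[14,108,-6] → ·
    (5,7)@(11, 15): e=[34,80,2] → #
  covered (15 px):
    · · · · · · · · · · · ·
    · · · · · · · · · · · ·
    · · · · · · · · · · · ·
    · · · · · # # · · · · ·
    · · · · · # # · · · · ·
    · · · · · # # # · · · ·
    · · · · # # # # · · · ·
    · · · · · # # # · · · ·
    · · · · · · · · # · · ·
    · · · · · · · · · · · ·
    · · · · · · · · · · · ·
    · · · · · · · · · · · ·
T2:
  2·area = 40  (B↔C swapped to make it positive)
  edge (24, 8)→(16, 20): d=(-8,12) inclusive
  edge (16, 20)→(10, 24): d=(-6,4) inclusive
  edge (10, 24)→(24, 8): d=(14,-16) inclusive
    (9,7)@(19, 15): e=[4,18,18] → #
    (10,7)@(21, 15): e=[-20,10,50] → ·
    (8,8)@(17, 17): e=[12,14,14] → #
    (9,8)@(19, 17): e=[-12,6,46] → ·
    (7,9)@(15, 19): e=[20,10,10] → #
    (8,9)@(17, 19): e=[-4,2,42] → ·
    (6,10)@(13, 21): e=[28,6,6] → #
    (7,10)@(15, 21): e=[4,-2,38] → ·
    (5,11)@(11, 23): e=[36,2,2] → #
    (6,11)@(13, 23): e=[12,-6,34] → ·
  covered (5 px):
    · · · · · · · · · · · ·
    · · · · · · · · · · · ·
    · · · · · · · · · · · ·
    · · · · · · · · · · · ·
    · · · · · · · · · · · ·
    · · · · · · · · · · · ·
    · · · · · · · · · · · ·
    · · · · · · · · · # · ·
    · · · · · · · · # · · ·
    · · · · · · · # · · · ·
    · · · · · · # · · · · ·
    · · · · · # · · · · · ·

Result: [58,10,150]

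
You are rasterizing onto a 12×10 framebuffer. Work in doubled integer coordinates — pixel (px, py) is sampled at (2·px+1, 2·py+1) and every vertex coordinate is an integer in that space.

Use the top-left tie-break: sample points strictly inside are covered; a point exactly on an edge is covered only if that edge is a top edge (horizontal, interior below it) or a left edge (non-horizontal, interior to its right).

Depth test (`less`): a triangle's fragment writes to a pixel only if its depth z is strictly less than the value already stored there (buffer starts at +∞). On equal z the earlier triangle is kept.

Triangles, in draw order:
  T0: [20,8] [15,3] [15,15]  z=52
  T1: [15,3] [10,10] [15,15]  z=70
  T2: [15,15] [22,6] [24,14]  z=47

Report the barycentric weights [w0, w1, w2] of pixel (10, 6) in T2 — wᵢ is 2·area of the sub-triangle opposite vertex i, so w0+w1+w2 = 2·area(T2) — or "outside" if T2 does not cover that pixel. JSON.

T0:
  2·area = 60  (B↔C swapped to make it positive)
  edge (20, 8)→(15, 15): d=(-5,7) right/bottom  bias=-1
  edge (15, 15)→(15, 3): d=(0,-12) top-left  bias=+0
  edge (15, 3)→(20, 8): d=(5,5) right/bottom  bias=-1
    (6,0)@(13, 1): e=[84,-24,0] → ·  [on edge]
    (7,0)@(15, 1): e=[70,0,-10] → ·  [on edge]
    (7,1)@(15, 3): e=[60,0,0] → ·  [on edge]
    (7,2)@(15, 5): e=[50,0,10] → █  [on edge]
    (8,2)@(17, 5): e=[36,24,0] → ·  [on edge]
    (7,3)@(15, 7): e=[40,0,20] → █  [on edge]
    (8,3)@(17, 7): e=[26,24,10] → █
    (9,3)@(19, 7): e=[12,48,0] → ·  [on edge]
    (7,4)@(15, 9): e=[30,0,30] → █  [on edge]
    (9,4)@(19, 9): e=[2,48,10] → █
    (10,4)@(21, 9): e=[-12,72,0] → ·  [on edge]
    (7,5)@(15, 11): e=[20,0,40] → █  [on edge]
    (11,5)@(23, 11): e=[-36,96,0] → ·  [on edge]
    (7,6)@(15, 13): e=[10,0,50] → █  [on edge]
    (7,7)@(15, 15): e=[0,0,60] → ·  [on edge]
    (7,8)@(15, 17): e=[-10,0,70] → ·  [on edge]
    (7,9)@(15, 19): e=[-20,0,80] → ·  [on edge]
  covered (9 px):
    · · · · · · · · · · · ·
    · · · · · · · · · · · ·
    · · · · · · · █ · · · ·
    · · · · · · · █ █ · · ·
    · · · · · · · █ █ █ · ·
    · · · · · · · █ █ · · ·
    · · · · · · · █ · · · ·
    · · · · · · · · · · · ·
    · · · · · · · · · · · ·
    · · · · · · · · · · · ·
T1:
  2·area = 60  (B↔C swapped to make it positive)
  edge (15, 3)→(15, 15): d=(0,12) right/bottom  bias=-1
  edge (15, 15)→(10, 10): d=(-5,-5) top-left  bias=+0
  edge (10, 10)→(15, 3): d=(5,-7) top-left  bias=+0
    (0,0)@(1, 1): e=[168,0,-108] → ·  [on edge]
    (7,0)@(15, 1): e=[0,70,-10] → ·  [on edge]
    (1,1)@(3, 3): e=[144,0,-84] → ·  [on edge]
    (7,1)@(15, 3): e=[0,60,0] → ·  [on edge]
    (2,2)@(5, 5): e=[120,0,-60] → ·  [on edge]
    (7,2)@(15, 5): e=[0,50,10] → ·  [on edge]
    (3,3)@(7, 7): e=[96,0,-36] → ·  [on edge]
    (6,3)@(13, 7): e=[24,30,6] → █
    (7,3)@(15, 7): e=[0,40,20] → ·  [on edge]
    (4,4)@(9, 9): e=[72,0,-12] → ·  [on edge]
    (5,4)@(11, 9): e=[48,10,2] → █
    (7,4)@(15, 9): e=[0,30,30] → ·  [on edge]
    (5,5)@(11, 11): e=[48,0,12] → █  [on edge]
    (7,5)@(15, 11): e=[0,20,40] → ·  [on edge]
    (6,6)@(13, 13): e=[24,0,36] → █  [on edge]
    (7,6)@(15, 13): e=[0,10,50] → ·  [on edge]
    (7,7)@(15, 15): e=[0,0,60] → ·  [on edge]
    (2,8)@(5, 17): e=[120,-60,0] → ·  [on edge]
    (7,8)@(15, 17): e=[0,-10,70] → ·  [on edge]
    (8,8)@(17, 17): e=[-24,0,84] → ·  [on edge]
    (7,9)@(15, 19): e=[0,-20,80] → ·  [on edge]
    (9,9)@(19, 19): e=[-48,0,108] → ·  [on edge]
  covered (6 px):
    · · · · · · · · · · · ·
    · · · · · · · · · · · ·
    · · · · · · · · · · · ·
    · · · · · · █ · · · · ·
    · · · · · █ █ · · · · ·
    · · · · · █ █ · · · · ·
    · · · · · · █ · · · · ·
    · · · · · · · · · · · ·
    · · · · · · · · · · · ·
    · · · · · · · · · · · ·
T2:
  2·area = 74
  edge (15, 15)→(22, 6): d=(7,-9) top-left  bias=+0
  edge (22, 6)→(24, 14): d=(2,8) right/bottom  bias=-1
  edge (24, 14)→(15, 15): d=(-9,1) right/bottom  bias=-1
    (10,4)@(21, 9): e=[12,14,48] → █
    (11,4)@(23, 9): e=[30,-2,46] → ·
    (9,5)@(19, 11): e=[8,34,32] → █
    (11,5)@(23, 11): e=[44,2,28] → █
    (8,6)@(17, 13): e=[4,54,16] → █
    (7,7)@(15, 15): e=[0,74,0] → ·  [on edge]
    (8,7)@(17, 15): e=[18,58,-2] → ·
    (9,7)@(19, 15): e=[36,42,-4] → ·
    (10,7)@(21, 15): e=[54,26,-6] → ·
    (11,7)@(23, 15): e=[72,10,-8] → ·
  covered (8 px):
    · · · · · · · · · · · ·
    · · · · · · · · · · · ·
    · · · · · · · · · · · ·
    · · · · · · · · · · · ·
    · · · · · · · · · · █ ·
    · · · · · · · · · █ █ █
    · · · · · · · · █ █ █ █
    · · · · · · · · · · · ·
    · · · · · · · · · · · ·
    · · · · · · · · · · · ·

Final: [22,12,40]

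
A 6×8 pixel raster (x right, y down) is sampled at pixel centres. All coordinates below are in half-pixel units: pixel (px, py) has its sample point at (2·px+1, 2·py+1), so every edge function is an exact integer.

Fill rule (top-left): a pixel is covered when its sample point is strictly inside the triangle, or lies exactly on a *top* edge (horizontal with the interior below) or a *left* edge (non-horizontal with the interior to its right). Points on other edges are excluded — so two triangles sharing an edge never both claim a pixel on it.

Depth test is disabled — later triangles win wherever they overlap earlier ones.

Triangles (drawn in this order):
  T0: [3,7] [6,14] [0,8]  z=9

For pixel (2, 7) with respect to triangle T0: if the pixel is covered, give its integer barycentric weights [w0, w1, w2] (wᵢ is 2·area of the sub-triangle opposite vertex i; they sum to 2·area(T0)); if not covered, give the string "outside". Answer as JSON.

T0:
  2·area = 24
  edge (3, 7)→(6, 14): d=(3,7) right/bottom  bias=-1
  edge (6, 14)→(0, 8): d=(-6,-6) top-left  bias=+0
  edge (0, 8)→(3, 7): d=(3,-1) top-left  bias=+0
    (4,2)@(9, 5): e=[-48,72,0] → ·  [on edge]
    (1,3)@(3, 7): e=[0,24,0] → ·  [on edge]
    (0,4)@(1, 9): e=[20,0,4] → █  [on edge]
    (1,4)@(3, 9): e=[6,12,6] → █
    (2,4)@(5, 9): e=[-8,24,8] → ·
    (0,5)@(1, 11): e=[26,-12,10] → ·
    (1,5)@(3, 11): e=[12,0,12] → █  [on edge]
    (2,5)@(5, 11): e=[-2,12,14] → ·
    (1,6)@(3, 13): e=[18,-12,18] → ·
    (2,6)@(5, 13): e=[4,0,20] → █  [on edge]
    (3,6)@(7, 13): e=[-10,12,22] → ·
    (2,7)@(5, 15): e=[10,-12,26] → ·
    (3,7)@(7, 15): e=[-4,0,28] → ·  [on edge]
  covered (4 px):
    · · · · · ·
    · · · · · ·
    · · · · · ·
    · · · · · ·
    █ █ · · · ·
    · █ · · · ·
    · · █ · · ·
    · · · · · ·

Answer: "outside"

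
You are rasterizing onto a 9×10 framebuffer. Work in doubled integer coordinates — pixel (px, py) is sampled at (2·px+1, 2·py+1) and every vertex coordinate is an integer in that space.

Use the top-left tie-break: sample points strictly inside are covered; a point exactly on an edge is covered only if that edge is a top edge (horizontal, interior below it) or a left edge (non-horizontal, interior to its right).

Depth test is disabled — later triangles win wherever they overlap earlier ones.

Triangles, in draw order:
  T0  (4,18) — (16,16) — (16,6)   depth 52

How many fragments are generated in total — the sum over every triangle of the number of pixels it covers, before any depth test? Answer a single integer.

T0:
  2·area = 120  (B↔C swapped to make it positive)
  edge (4, 18)→(16, 6): d=(12,-12) top-left  bias=+0
  edge (16, 6)→(16, 16): d=(0,10) right/bottom  bias=-1
  edge (16, 16)→(4, 18): d=(-12,2) right/bottom  bias=-1
    (8,2)@(17, 5): e=[0,-10,130] → .  [on edge]
    (7,3)@(15, 7): e=[0,10,110] → X  [on edge]
    (8,3)@(17, 7): e=[24,-10,106] → .
    (6,4)@(13, 9): e=[0,30,90] → X  [on edge]
    (8,4)@(17, 9): e=[48,-10,82] → .
    (5,5)@(11, 11): e=[0,50,70] → X  [on edge]
    (8,5)@(17, 11): e=[72,-10,58] → .
    (4,6)@(9, 13): e=[0,70,50] → X  [on edge]
    (8,6)@(17, 13): e=[96,-10,34] → .
    (3,7)@(7, 15): e=[0,90,30] → X  [on edge]
    (8,7)@(17, 15): e=[120,-10,10] → .
    (2,8)@(5, 17): e=[0,110,10] → X  [on edge]
    (1,9)@(3, 19): e=[0,130,-10] → .  [on edge]
  covered (18 px):
    . . . . . . . . .
    . . . . . . . . .
    . . . . . . . . .
    . . . . . . . X .
    . . . . . . X X .
    . . . . . X X X .
    . . . . X X X X .
    . . . X X X X X .
    . . X X X . . . .
    . . . . . . . . .

Answer: 18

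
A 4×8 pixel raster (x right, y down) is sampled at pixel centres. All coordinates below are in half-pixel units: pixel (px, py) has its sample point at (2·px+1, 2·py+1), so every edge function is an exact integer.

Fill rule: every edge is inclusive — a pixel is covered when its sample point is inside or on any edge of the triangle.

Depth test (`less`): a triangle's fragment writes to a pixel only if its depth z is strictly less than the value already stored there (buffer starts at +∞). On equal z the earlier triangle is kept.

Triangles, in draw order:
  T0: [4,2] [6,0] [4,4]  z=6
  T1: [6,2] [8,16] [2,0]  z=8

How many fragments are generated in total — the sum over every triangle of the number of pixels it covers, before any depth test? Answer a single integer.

T0:
  2·area = 4
  edge (4, 2)→(6, 0): d=(2,-2) inclusive
  edge (6, 0)→(4, 4): d=(-2,4) inclusive
  edge (4, 4)→(4, 2): d=(0,-2) inclusive
    (2,0)@(5, 1): e=[0,2,2] → █  [on edge]
    (3,0)@(7, 1): e=[4,-6,6] → ·
    (1,1)@(3, 3): e=[0,6,-2] → ·  [on edge]
    (2,1)@(5, 3): e=[4,-2,2] → ·
    (0,2)@(1, 5): e=[0,10,-6] → ·  [on edge]
  covered (1 px):
    · · █ ·
    · · · ·
    · · · ·
    · · · ·
    · · · ·
    · · · ·
    · · · ·
    · · · ·
T1:
  2·area = 52
  edge (6, 2)→(8, 16): d=(2,14) inclusive
  edge (8, 16)→(2, 0): d=(-6,-16) inclusive
  edge (2, 0)→(6, 2): d=(4,2) inclusive
    (1,0)@(3, 1): e=[40,10,2] → █
    (2,0)@(5, 1): e=[12,42,-2] → ·
    (1,1)@(3, 3): e=[44,-2,10] → ·
    (2,1)@(5, 3): e=[16,30,6] → █
    (3,1)@(7, 3): e=[-12,62,2] → ·
    (2,2)@(5, 5): e=[20,18,14] → █
    (3,2)@(7, 5): e=[-8,50,10] → ·
    (2,3)@(5, 7): e=[24,6,22] → █
    (3,3)@(7, 7): e=[-4,38,18] → ·
    (2,4)@(5, 9): e=[28,-6,30] → ·
    (3,4)@(7, 9): e=[0,26,26] → █  [on edge]
    (3,5)@(7, 11): e=[4,14,34] → █
  covered (7 px):
    · █ · ·
    · · █ ·
    · · █ ·
    · · █ ·
    · · · █
    · · · █
    · · · █
    · · · ·

Final: 8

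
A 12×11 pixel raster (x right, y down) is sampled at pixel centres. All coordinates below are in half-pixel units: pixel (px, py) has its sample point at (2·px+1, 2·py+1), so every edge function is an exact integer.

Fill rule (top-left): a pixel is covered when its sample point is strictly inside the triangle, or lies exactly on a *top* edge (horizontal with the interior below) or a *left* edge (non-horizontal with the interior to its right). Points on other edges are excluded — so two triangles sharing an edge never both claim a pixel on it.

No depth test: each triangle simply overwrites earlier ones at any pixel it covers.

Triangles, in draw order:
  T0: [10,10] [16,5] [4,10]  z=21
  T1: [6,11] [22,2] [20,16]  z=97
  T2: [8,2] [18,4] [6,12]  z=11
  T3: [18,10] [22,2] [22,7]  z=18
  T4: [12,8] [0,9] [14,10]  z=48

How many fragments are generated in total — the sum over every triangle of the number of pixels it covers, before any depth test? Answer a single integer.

T0:
  2·area = 30  (B↔C swapped to make it positive)
  edge (10, 10)→(4, 10): d=(-6,0) right/bottom  bias=-1
  edge (4, 10)→(16, 5): d=(12,-5) top-left  bias=+0
  edge (16, 5)→(10, 10): d=(-6,5) right/bottom  bias=-1
    (6,3)@(13, 7): e=[18,9,3] → X
    (7,3)@(15, 7): e=[18,19,-7] → .
    (3,4)@(7, 9): e=[6,3,21] → X
    (4,4)@(9, 9): e=[6,13,11] → X
    (5,4)@(11, 9): e=[6,23,1] → X
    (6,4)@(13, 9): e=[6,33,-9] → .
    (3,5)@(7, 11): e=[-6,27,9] → .
    (4,5)@(9, 11): e=[-6,37,-1] → .
    (5,5)@(11, 11): e=[-6,47,-11] → .
  covered (4 px):
    . . . . . . . . . . . .
    . . . . . . . . . . . .
    . . . . . . . . . . . .
    . . . . . . X . . . . .
    . . . X X X . . . . . .
    . . . . . . . . . . . .
    . . . . . . . . . . . .
    . . . . . . . . . . . .
    . . . . . . . . . . . .
    . . . . . . . . . . . .
    . . . . . . . . . . . .
T1:
  2·area = 206
  edge (6, 11)→(22, 2): d=(16,-9) top-left  bias=+0
  edge (22, 2)→(20, 16): d=(-2,14) right/bottom  bias=-1
  edge (20, 16)→(6, 11): d=(-14,-5) top-left  bias=+0
    (10,1)@(21, 3): e=[7,12,187] → X
    (11,1)@(23, 3): e=[25,-16,197] → .
    (8,2)@(17, 5): e=[3,64,139] → X
    (9,2)@(19, 5): e=[21,36,149] → X
    (11,2)@(23, 5): e=[57,-20,169] → .
    (7,3)@(15, 7): e=[17,88,101] → X
    (11,3)@(23, 7): e=[89,-24,141] → .
    (5,4)@(11, 9): e=[13,140,53] → X
    (6,4)@(13, 9): e=[31,112,63] → X
    (10,4)@(21, 9): e=[103,0,103] → .  [on edge]
    (3,5)@(7, 11): e=[9,192,5] → X
    (4,5)@(9, 11): e=[27,164,15] → X
  covered (25 px):
    . . . . . . . . . . . .
    . . . . . . . . . . X .
    . . . . . . . . X X X .
    . . . . . . . X X X X .
    . . . . . X X X X X . .
    . . . X X X X X X X . .
    . . . . . . X X X X . .
    . . . . . . . . . X . .
    . . . . . . . . . . . .
    . . . . . . . . . . . .
    . . . . . . . . . . . .
T2:
  2·area = 104
  edge (8, 2)→(18, 4): d=(10,2) right/bottom  bias=-1
  edge (18, 4)→(6, 12): d=(-12,8) right/bottom  bias=-1
  edge (6, 12)→(8, 2): d=(2,-10) top-left  bias=+0
    (1,0)@(3, 1): e=[0,156,-52] → .  [on edge]
    (4,1)@(9, 3): e=[8,84,12] → X
    (5,1)@(11, 3): e=[4,68,32] → X
    (6,1)@(13, 3): e=[0,52,52] → .  [on edge]
    (4,2)@(9, 5): e=[28,60,16] → X
    (6,2)@(13, 5): e=[20,28,56] → X
    (7,2)@(15, 5): e=[16,12,76] → X
    (8,2)@(17, 5): e=[12,-4,96] → .
    (11,2)@(23, 5): e=[0,-52,156] → .  [on edge]
    (3,3)@(7, 7): e=[52,52,0] → X  [on edge]
    (7,3)@(15, 7): e=[36,-12,80] → .
    (3,4)@(7, 9): e=[72,28,4] → X
    (2,8)@(5, 17): e=[156,-52,0] → .  [on edge]
  covered (13 px):
    . . . . . . . . . . . .
    . . . . X X . . . . . .
    . . . . X X X X . . . .
    . . . X X X X . . . . .
    . . . X X . . . . . . .
    . . . X . . . . . . . .
    . . . . . . . . . . . .
    . . . . . . . . . . . .
    . . . . . . . . . . . .
    . . . . . . . . . . . .
    . . . . . . . . . . . .
T3:
  2·area = 20
  edge (18, 10)→(22, 2): d=(4,-8) top-left  bias=+0
  edge (22, 2)→(22, 7): d=(0,5) right/bottom  bias=-1
  edge (22, 7)→(18, 10): d=(-4,3) right/bottom  bias=-1
    (10,2)@(21, 5): e=[4,5,11] → X
    (11,2)@(23, 5): e=[20,-5,5] → .
    (10,3)@(21, 7): e=[12,5,3] → X
    (11,3)@(23, 7): e=[28,-5,-3] → .
    (9,4)@(19, 9): e=[4,15,1] → X
    (10,4)@(21, 9): e=[20,5,-5] → .
    (9,5)@(19, 11): e=[12,15,-7] → .
  covered (3 px):
    . . . . . . . . . . . .
    . . . . . . . . . . . .
    . . . . . . . . . . X .
    . . . . . . . . . . X .
    . . . . . . . . . X . .
    . . . . . . . . . . . .
    . . . . . . . . . . . .
    . . . . . . . . . . . .
    . . . . . . . . . . . .
    . . . . . . . . . . . .
    . . . . . . . . . . . .
T4:
  2·area = 26  (B↔C swapped to make it positive)
  edge (12, 8)→(14, 10): d=(2,2) right/bottom  bias=-1
  edge (14, 10)→(0, 9): d=(-14,-1) top-left  bias=+0
  edge (0, 9)→(12, 8): d=(12,-1) top-left  bias=+0
    (2,0)@(5, 1): e=[0,117,-91] → .  [on edge]
    (3,1)@(7, 3): e=[0,91,-65] → .  [on edge]
    (4,2)@(9, 5): e=[0,65,-39] → .  [on edge]
    (5,3)@(11, 7): e=[0,39,-13] → .  [on edge]
    (0,4)@(1, 9): e=[24,1,1] → X
    (1,4)@(3, 9): e=[20,3,3] → X
    (2,4)@(5, 9): e=[16,5,5] → X
    (3,4)@(7, 9): e=[12,7,7] → X
    (4,4)@(9, 9): e=[8,9,9] → X
    (5,4)@(11, 9): e=[4,11,11] → X
    (6,4)@(13, 9): e=[0,13,13] → .  [on edge]
    (0,5)@(1, 11): e=[28,-27,25] → .
    (7,5)@(15, 11): e=[0,-13,39] → .  [on edge]
    (8,6)@(17, 13): e=[0,-39,65] → .  [on edge]
    (9,7)@(19, 15): e=[0,-65,91] → .  [on edge]
    (10,8)@(21, 17): e=[0,-91,117] → .  [on edge]
    (11,9)@(23, 19): e=[0,-117,143] → .  [on edge]
  covered (6 px):
    . . . . . . . . . . . .
    . . . . . . . . . . . .
    . . . . . . . . . . . .
    . . . . . . . . . . . .
    X X X X X X . . . . . .
    . . . . . . . . . . . .
    . . . . . . . . . . . .
    . . . . . . . . . . . .
    . . . . . . . . . . . .
    . . . . . . . . . . . .
    . . . . . . . . . . . .

Final: 51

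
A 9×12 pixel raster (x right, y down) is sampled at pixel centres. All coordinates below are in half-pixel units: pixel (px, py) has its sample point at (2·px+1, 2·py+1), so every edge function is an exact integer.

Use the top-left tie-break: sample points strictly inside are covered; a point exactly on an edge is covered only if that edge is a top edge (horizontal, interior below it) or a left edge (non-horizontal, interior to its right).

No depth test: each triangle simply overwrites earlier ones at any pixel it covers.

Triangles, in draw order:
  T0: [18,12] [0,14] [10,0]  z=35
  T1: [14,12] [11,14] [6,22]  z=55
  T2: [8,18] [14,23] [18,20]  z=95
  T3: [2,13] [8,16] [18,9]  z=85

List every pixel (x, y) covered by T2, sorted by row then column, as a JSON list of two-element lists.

T0:
  2·area = 232
  edge (18, 12)→(0, 14): d=(-18,2) right/bottom  bias=-1
  edge (0, 14)→(10, 0): d=(10,-14) top-left  bias=+0
  edge (10, 0)→(18, 12): d=(8,12) right/bottom  bias=-1
    (4,1)@(9, 3): e=[180,16,36] → █
    (5,1)@(11, 3): e=[176,44,12] → █
    (6,1)@(13, 3): e=[172,72,-12] → ·
    (3,2)@(7, 5): e=[148,8,76] → █
    (6,2)@(13, 5): e=[136,92,4] → █
    (7,2)@(15, 5): e=[132,120,-20] → ·
    (2,3)@(5, 7): e=[116,0,116] → █  [on edge]
    (7,3)@(15, 7): e=[96,140,-4] → ·
    (2,4)@(5, 9): e=[80,20,132] → █
    (7,4)@(15, 9): e=[60,160,12] → █
    (8,4)@(17, 9): e=[56,188,-12] → ·
    (1,5)@(3, 11): e=[48,12,172] → █
    (4,6)@(9, 13): e=[0,116,116] → ·  [on edge]
  covered (29 px):
    · · · · · · · · ·
    · · · · █ █ · · ·
    · · · █ █ █ █ · ·
    · · █ █ █ █ █ · ·
    · · █ █ █ █ █ █ ·
    · █ █ █ █ █ █ █ █
    █ █ █ █ · · · · ·
    · · · · · · · · ·
    · · · · · · · · ·
    · · · · · · · · ·
    · · · · · · · · ·
    · · · · · · · · ·
T1:
  2·area = 14  (B↔C swapped to make it positive)
  edge (14, 12)→(6, 22): d=(-8,10) right/bottom  bias=-1
  edge (6, 22)→(11, 14): d=(5,-8) top-left  bias=+0
  edge (11, 14)→(14, 12): d=(3,-2) top-left  bias=+0
    (6,6)@(13, 13): e=[2,11,1] → █
    (7,6)@(15, 13): e=[-18,27,5] → ·
    (5,7)@(11, 15): e=[6,5,3] → █
    (6,7)@(13, 15): e=[-14,21,7] → ·
    (5,8)@(11, 17): e=[-10,15,9] → ·
  covered (2 px):
    · · · · · · · · ·
    · · · · · · · · ·
    · · · · · · · · ·
    · · · · · · · · ·
    · · · · · · · · ·
    · · · · · · · · ·
    · · · · · · █ · ·
    · · · · · █ · · ·
    · · · · · · · · ·
    · · · · · · · · ·
    · · · · · · · · ·
    · · · · · · · · ·
T2:
  2·area = 38  (B↔C swapped to make it positive)
  edge (8, 18)→(18, 20): d=(10,2) right/bottom  bias=-1
  edge (18, 20)→(14, 23): d=(-4,3) right/bottom  bias=-1
  edge (14, 23)→(8, 18): d=(-6,-5) top-left  bias=+0
    (1,8)@(3, 17): e=[0,57,-19] → ·  [on edge]
    (5,9)@(11, 19): e=[4,25,9] → █
    (6,9)@(13, 19): e=[0,19,19] → ·  [on edge]
    (5,10)@(11, 21): e=[24,17,-3] → ·
    (6,10)@(13, 21): e=[20,11,7] → █
    (7,10)@(15, 21): e=[16,5,17] → █
    (8,10)@(17, 21): e=[12,-1,27] → ·
    (6,11)@(13, 23): e=[40,3,-5] → ·
    (7,11)@(15, 23): e=[36,-3,5] → ·
  covered (3 px):
    · · · · · · · · ·
    · · · · · · · · ·
    · · · · · · · · ·
    · · · · · · · · ·
    · · · · · · · · ·
    · · · · · · · · ·
    · · · · · · · · ·
    · · · · · · · · ·
    · · · · · · · · ·
    · · · · · █ · · ·
    · · · · · · █ █ ·
    · · · · · · · · ·
T3:
  2·area = 72  (B↔C swapped to make it positive)
  edge (2, 13)→(18, 9): d=(16,-4) top-left  bias=+0
  edge (18, 9)→(8, 16): d=(-10,7) right/bottom  bias=-1
  edge (8, 16)→(2, 13): d=(-6,-3) top-left  bias=+0
    (5,5)@(11, 11): e=[4,29,39] → █
    (6,5)@(13, 11): e=[12,15,45] → █
    (7,5)@(15, 11): e=[20,1,51] → █
    (8,5)@(17, 11): e=[28,-13,57] → ·
    (1,6)@(3, 13): e=[4,65,3] → █
    (2,6)@(5, 13): e=[12,51,9] → █
    (3,6)@(7, 13): e=[20,37,15] → █
    (4,6)@(9, 13): e=[28,23,21] → █
    (6,6)@(13, 13): e=[44,-5,33] → ·
    (7,6)@(15, 13): e=[52,-19,39] → ·
    (1,7)@(3, 15): e=[36,45,-9] → ·
    (2,7)@(5, 15): e=[44,31,-3] → ·
  covered (10 px):
    · · · · · · · · ·
    · · · · · · · · ·
    · · · · · · · · ·
    · · · · · · · · ·
    · · · · · · · · ·
    · · · · · █ █ █ ·
    · █ █ █ █ █ · · ·
    · · · █ █ · · · ·
    · · · · · · · · ·
    · · · · · · · · ·
    · · · · · · · · ·
    · · · · · · · · ·

Answer: [[5,9],[6,10],[7,10]]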